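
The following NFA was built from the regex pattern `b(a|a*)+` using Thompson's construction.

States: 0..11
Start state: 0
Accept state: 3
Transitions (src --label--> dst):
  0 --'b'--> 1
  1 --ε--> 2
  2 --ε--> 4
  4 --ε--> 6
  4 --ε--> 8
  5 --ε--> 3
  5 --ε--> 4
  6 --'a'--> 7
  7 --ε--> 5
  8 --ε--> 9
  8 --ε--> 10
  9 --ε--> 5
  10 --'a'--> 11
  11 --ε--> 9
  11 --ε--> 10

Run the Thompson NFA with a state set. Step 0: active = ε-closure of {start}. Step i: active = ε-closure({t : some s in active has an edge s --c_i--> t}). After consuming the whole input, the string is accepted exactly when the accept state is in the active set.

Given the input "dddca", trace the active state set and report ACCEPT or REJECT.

initial (ε-close {0}): {0}
'd' @ 1: {}  — no active states
rest 'ddca' ignored (set empty)
after full input: {}  (accept=3 not in)

Answer: REJECT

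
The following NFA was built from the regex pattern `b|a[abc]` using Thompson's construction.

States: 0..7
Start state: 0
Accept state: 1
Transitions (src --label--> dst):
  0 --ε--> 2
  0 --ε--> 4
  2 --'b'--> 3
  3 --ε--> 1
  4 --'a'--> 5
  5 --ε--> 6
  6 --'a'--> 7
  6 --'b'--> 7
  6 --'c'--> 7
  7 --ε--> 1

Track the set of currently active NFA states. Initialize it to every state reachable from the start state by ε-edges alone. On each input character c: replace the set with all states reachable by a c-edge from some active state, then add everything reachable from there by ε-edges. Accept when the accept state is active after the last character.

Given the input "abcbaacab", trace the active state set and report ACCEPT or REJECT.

start: ε-closure({0}) = {0,2,4}
'a' @ 1: {5,6}
'b' @ 2: {1,7}  [accepting]
'c' @ 3: {}  — state set empty
rest 'baacab' ignored (set empty)
final: {}; accept 1 not in set

Answer: REJECT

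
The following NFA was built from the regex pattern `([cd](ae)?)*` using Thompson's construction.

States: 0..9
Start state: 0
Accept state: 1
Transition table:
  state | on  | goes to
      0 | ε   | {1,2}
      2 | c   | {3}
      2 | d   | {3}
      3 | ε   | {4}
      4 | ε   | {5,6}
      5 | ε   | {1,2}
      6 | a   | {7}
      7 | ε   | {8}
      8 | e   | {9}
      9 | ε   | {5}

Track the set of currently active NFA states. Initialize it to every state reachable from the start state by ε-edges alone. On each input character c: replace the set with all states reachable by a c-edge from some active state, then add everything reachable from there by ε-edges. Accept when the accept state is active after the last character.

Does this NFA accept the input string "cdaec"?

start: ε-closure({0}) = {0,1,2}
'c' @ 1: {1,2,3,4,5,6}  [accepting]
'd' @ 2: {1,2,3,4,5,6}  [accepting]
'a' @ 3: {7,8}
'e' @ 4: {1,2,5,9}  [accepting]
'c' @ 5: {1,2,3,4,5,6}  [accepting]
final: {1,2,3,4,5,6}; accept 1 in set

Answer: ACCEPT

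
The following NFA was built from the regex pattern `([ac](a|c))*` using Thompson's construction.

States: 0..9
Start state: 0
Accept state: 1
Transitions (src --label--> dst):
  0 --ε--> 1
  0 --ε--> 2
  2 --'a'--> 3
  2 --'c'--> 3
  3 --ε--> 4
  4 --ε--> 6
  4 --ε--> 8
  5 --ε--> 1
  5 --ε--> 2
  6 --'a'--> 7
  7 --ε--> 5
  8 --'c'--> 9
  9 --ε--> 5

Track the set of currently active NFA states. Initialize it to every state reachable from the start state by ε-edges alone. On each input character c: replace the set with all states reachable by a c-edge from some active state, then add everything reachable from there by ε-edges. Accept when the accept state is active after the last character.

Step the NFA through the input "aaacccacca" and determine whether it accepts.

start: ε-closure({0}) = {0,1,2}
'a' @ 1: {3,4,6,8}
'a' @ 2: {1,2,5,7}  ✓accept
'a' @ 3: {3,4,6,8}
'c' @ 4: {1,2,5,9}  ✓accept
'c' @ 5: {3,4,6,8}
'c' @ 6: {1,2,5,9}  ✓accept
'a' @ 7: {3,4,6,8}
'c' @ 8: {1,2,5,9}  ✓accept
'c' @ 9: {3,4,6,8}
'a' @ 10: {1,2,5,7}  ✓accept
final: {1,2,5,7}; accept 1 in set

Answer: ACCEPT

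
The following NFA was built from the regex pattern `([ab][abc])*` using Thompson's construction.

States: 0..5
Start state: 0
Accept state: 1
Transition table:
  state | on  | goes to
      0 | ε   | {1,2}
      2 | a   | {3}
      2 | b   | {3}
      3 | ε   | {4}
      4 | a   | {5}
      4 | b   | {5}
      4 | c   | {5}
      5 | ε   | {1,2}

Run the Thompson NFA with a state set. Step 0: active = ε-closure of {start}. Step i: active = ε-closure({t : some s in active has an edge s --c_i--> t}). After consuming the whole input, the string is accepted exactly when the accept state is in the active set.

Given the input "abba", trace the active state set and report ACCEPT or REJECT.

S₀ = ε-closure({0}) = {0,1,2}
'a' @ 1: {3,4}
'b' @ 2: {1,2,5}  ✓accept
'b' @ 3: {3,4}
'a' @ 4: {1,2,5}  ✓accept
end set {1,2,5} — state 1 in

Answer: ACCEPT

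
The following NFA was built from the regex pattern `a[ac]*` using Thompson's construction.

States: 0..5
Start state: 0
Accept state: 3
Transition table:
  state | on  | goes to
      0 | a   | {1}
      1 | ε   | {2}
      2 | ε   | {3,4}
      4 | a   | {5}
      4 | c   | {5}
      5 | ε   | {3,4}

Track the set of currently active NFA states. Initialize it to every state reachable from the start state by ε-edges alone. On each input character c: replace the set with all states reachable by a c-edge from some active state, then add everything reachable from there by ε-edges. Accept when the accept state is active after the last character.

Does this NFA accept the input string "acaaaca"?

Answer: ACCEPT

Trace:
start: ε-closure({0}) = {0}
'a' @ 1: {1,2,3,4}  [accepting]
'c' @ 2: {3,4,5}  [accepting]
'a' @ 3: {3,4,5}  [accepting]
'a' @ 4: {3,4,5}  [accepting]
'a' @ 5: {3,4,5}  [accepting]
'c' @ 6: {3,4,5}  [accepting]
'a' @ 7: {3,4,5}  [accepting]
after full input: {3,4,5}  (accept=3 in)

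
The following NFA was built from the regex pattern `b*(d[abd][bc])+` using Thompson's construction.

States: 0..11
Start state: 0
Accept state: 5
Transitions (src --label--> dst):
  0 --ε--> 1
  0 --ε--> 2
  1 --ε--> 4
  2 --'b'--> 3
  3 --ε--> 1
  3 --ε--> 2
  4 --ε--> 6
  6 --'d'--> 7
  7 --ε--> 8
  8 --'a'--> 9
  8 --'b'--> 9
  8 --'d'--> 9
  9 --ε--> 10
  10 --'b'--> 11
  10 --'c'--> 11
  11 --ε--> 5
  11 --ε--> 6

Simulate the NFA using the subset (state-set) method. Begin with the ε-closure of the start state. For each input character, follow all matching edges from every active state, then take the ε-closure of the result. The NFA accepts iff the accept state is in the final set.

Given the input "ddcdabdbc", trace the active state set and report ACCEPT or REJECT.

start: ε-closure({0}) = {0,1,2,4,6}
'd' @ 1: {7,8}
'd' @ 2: {9,10}
'c' @ 3: {5,6,11}  ✓accept
'd' @ 4: {7,8}
'a' @ 5: {9,10}
'b' @ 6: {5,6,11}  ✓accept
'd' @ 7: {7,8}
'b' @ 8: {9,10}
'c' @ 9: {5,6,11}  ✓accept
after full input: {5,6,11}  (accept=5 in)

Answer: ACCEPT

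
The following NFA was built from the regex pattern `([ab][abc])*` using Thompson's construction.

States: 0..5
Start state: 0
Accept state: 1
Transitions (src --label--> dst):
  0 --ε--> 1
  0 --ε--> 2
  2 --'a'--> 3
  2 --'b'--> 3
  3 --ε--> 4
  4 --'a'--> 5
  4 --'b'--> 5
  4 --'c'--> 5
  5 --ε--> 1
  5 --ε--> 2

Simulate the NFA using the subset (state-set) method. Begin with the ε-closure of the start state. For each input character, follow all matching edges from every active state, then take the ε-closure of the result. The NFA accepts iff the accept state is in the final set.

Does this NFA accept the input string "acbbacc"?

Answer: REJECT

Steps:
initial (ε-close {0}): {0,1,2}
'a' @ 1: {3,4}
'c' @ 2: {1,2,5}  ✓accept
'b' @ 3: {3,4}
'b' @ 4: {1,2,5}  ✓accept
'a' @ 5: {3,4}
'c' @ 6: {1,2,5}  ✓accept
'c' @ 7: {}  — state set empty
end set {} — state 1 not in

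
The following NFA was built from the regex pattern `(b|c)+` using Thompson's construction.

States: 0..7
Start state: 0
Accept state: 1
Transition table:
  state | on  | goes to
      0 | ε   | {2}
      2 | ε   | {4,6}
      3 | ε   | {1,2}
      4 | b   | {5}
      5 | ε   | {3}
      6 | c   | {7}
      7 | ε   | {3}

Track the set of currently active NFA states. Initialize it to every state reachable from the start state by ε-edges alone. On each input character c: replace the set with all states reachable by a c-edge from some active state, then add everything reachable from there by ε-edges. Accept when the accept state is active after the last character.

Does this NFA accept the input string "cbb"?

Answer: ACCEPT

Trace:
S₀ = ε-closure({0}) = {0,2,4,6}
'c' @ 1: {1,2,3,4,6,7}  [accepting]
'b' @ 2: {1,2,3,4,5,6}  [accepting]
'b' @ 3: {1,2,3,4,5,6}  [accepting]
final: {1,2,3,4,5,6}; accept 1 in set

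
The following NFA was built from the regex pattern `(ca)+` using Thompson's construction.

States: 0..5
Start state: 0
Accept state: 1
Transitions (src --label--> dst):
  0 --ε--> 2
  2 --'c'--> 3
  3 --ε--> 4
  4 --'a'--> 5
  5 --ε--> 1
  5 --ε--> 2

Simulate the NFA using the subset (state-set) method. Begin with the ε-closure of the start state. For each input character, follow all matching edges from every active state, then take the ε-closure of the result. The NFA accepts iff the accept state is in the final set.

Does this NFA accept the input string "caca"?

Answer: ACCEPT

Derivation:
initial (ε-close {0}): {0,2}
'c' @ 1: {3,4}
'a' @ 2: {1,2,5}  ✓accept
'c' @ 3: {3,4}
'a' @ 4: {1,2,5}  ✓accept
final: {1,2,5}; accept 1 in set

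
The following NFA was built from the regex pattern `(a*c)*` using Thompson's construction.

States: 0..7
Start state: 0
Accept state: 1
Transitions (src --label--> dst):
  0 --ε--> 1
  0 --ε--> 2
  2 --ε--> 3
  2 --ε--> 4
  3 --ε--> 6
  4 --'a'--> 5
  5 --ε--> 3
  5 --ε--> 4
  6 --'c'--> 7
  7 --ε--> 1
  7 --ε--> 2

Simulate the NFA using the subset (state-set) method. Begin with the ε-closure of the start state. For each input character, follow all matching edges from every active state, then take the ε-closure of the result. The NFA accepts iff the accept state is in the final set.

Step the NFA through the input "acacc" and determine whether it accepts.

Answer: ACCEPT

Trace:
initial (ε-close {0}): {0,1,2,3,4,6}
'a' @ 1: {3,4,5,6}
'c' @ 2: {1,2,3,4,6,7}  ✓accept
'a' @ 3: {3,4,5,6}
'c' @ 4: {1,2,3,4,6,7}  ✓accept
'c' @ 5: {1,2,3,4,6,7}  ✓accept
end set {1,2,3,4,6,7} — state 1 in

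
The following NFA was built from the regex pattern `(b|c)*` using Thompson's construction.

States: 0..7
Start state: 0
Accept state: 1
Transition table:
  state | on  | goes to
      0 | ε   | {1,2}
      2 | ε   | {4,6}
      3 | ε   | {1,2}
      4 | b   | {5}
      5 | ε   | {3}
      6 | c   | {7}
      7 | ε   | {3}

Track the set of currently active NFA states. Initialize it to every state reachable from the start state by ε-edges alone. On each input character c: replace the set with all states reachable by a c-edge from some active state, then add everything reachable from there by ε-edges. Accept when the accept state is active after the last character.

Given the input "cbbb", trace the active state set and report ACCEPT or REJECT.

S₀ = ε-closure({0}) = {0,1,2,4,6}
'c' @ 1: {1,2,3,4,6,7}  [accepting]
'b' @ 2: {1,2,3,4,5,6}  [accepting]
'b' @ 3: {1,2,3,4,5,6}  [accepting]
'b' @ 4: {1,2,3,4,5,6}  [accepting]
after full input: {1,2,3,4,5,6}  (accept=1 in)

Answer: ACCEPT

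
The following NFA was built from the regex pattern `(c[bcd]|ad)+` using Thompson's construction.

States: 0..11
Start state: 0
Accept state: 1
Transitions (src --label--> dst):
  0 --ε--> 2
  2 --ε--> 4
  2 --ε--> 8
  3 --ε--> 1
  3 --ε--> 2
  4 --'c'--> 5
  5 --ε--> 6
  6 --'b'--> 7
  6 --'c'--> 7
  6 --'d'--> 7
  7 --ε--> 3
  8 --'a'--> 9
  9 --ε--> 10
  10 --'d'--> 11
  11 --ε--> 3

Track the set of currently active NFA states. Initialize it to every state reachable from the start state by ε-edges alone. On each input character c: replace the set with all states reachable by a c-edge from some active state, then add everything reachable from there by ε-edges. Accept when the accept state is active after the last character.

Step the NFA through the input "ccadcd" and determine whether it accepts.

initial (ε-close {0}): {0,2,4,8}
'c' @ 1: {5,6}
'c' @ 2: {1,2,3,4,7,8}  [accepting]
'a' @ 3: {9,10}
'd' @ 4: {1,2,3,4,8,11}  [accepting]
'c' @ 5: {5,6}
'd' @ 6: {1,2,3,4,7,8}  [accepting]
final: {1,2,3,4,7,8}; accept 1 in set

Answer: ACCEPT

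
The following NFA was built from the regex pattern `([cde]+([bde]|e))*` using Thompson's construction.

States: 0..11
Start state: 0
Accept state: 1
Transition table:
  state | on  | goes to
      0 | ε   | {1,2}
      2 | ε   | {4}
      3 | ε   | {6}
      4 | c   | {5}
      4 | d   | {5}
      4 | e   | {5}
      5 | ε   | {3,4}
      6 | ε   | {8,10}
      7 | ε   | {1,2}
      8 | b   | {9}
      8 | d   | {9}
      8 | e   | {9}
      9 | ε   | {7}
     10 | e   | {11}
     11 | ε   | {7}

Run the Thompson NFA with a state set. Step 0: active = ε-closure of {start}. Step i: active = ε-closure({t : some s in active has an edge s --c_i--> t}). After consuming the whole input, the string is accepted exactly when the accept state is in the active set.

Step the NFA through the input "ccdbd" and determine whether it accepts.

start: ε-closure({0}) = {0,1,2,4}
'c' @ 1: {3,4,5,6,8,10}
'c' @ 2: {3,4,5,6,8,10}
'd' @ 3: {1,2,3,4,5,6,7,8,9,10}  ✓accept
'b' @ 4: {1,2,4,7,9}  ✓accept
'd' @ 5: {3,4,5,6,8,10}
after full input: {3,4,5,6,8,10}  (accept=1 not in)

Answer: REJECT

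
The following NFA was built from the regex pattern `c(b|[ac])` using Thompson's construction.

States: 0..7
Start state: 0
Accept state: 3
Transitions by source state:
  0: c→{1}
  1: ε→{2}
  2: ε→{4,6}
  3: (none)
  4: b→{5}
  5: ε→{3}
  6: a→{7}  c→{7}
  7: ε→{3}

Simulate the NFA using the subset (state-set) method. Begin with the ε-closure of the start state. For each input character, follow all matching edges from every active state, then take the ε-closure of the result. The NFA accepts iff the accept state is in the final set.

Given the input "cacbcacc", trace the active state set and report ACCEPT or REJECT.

start: ε-closure({0}) = {0}
'c' @ 1: {1,2,4,6}
'a' @ 2: {3,7}  ✓accept
'c' @ 3: {}  — no active states
rest 'bcacc' ignored (set empty)
final: {}; accept 3 not in set

Answer: REJECT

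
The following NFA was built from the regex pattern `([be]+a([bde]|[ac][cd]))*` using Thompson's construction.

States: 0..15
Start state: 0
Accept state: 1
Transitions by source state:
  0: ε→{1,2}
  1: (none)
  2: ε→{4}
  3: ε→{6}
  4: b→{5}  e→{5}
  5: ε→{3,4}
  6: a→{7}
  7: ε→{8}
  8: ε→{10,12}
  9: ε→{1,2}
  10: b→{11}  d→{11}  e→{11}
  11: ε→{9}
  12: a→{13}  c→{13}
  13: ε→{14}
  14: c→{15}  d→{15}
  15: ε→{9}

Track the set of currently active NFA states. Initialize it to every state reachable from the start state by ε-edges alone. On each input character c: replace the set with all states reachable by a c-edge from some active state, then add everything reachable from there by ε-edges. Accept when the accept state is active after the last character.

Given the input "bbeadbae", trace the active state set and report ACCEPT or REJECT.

initial (ε-close {0}): {0,1,2,4}
'b' @ 1: {3,4,5,6}
'b' @ 2: {3,4,5,6}
'e' @ 3: {3,4,5,6}
'a' @ 4: {7,8,10,12}
'd' @ 5: {1,2,4,9,11}  [accepting]
'b' @ 6: {3,4,5,6}
'a' @ 7: {7,8,10,12}
'e' @ 8: {1,2,4,9,11}  [accepting]
after full input: {1,2,4,9,11}  (accept=1 in)

Answer: ACCEPT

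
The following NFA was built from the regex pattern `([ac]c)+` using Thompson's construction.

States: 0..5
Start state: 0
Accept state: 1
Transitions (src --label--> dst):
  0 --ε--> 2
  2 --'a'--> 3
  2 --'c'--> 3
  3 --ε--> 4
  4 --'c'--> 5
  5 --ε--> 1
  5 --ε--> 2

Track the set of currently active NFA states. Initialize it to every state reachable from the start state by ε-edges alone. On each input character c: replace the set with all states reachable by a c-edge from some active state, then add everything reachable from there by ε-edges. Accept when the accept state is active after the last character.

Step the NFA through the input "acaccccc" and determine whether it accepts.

Answer: ACCEPT

Derivation:
initial (ε-close {0}): {0,2}
'a' @ 1: {3,4}
'c' @ 2: {1,2,5}  ✓accept
'a' @ 3: {3,4}
'c' @ 4: {1,2,5}  ✓accept
'c' @ 5: {3,4}
'c' @ 6: {1,2,5}  ✓accept
'c' @ 7: {3,4}
'c' @ 8: {1,2,5}  ✓accept
end set {1,2,5} — state 1 in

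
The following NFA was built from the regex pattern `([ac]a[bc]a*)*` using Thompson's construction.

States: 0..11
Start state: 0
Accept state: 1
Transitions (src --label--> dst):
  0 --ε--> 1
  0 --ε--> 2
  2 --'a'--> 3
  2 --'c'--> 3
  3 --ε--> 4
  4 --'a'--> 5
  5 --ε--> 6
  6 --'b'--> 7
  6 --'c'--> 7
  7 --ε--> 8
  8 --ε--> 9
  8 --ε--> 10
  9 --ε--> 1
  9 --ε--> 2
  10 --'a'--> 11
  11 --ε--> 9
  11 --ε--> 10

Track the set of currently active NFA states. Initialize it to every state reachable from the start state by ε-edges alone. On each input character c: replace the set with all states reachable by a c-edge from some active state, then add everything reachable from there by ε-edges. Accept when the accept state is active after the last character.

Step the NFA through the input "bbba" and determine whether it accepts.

Answer: REJECT

Derivation:
initial (ε-close {0}): {0,1,2}
'b' @ 1: {}  — dead — no transitions
rest 'bba' ignored (set empty)
end set {} — state 1 not in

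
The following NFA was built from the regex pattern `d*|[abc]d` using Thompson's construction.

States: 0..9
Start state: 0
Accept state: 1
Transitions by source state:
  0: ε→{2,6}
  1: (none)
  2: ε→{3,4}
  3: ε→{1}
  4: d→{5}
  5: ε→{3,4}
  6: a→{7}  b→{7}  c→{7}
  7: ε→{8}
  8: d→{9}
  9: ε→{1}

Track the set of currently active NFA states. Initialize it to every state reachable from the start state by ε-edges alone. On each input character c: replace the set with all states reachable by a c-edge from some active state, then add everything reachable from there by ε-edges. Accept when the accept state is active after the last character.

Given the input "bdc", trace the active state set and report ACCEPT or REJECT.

initial (ε-close {0}): {0,1,2,3,4,6}
'b' @ 1: {7,8}
'd' @ 2: {1,9}  ✓accept
'c' @ 3: {}  — no active states
after full input: {}  (accept=1 not in)

Answer: REJECT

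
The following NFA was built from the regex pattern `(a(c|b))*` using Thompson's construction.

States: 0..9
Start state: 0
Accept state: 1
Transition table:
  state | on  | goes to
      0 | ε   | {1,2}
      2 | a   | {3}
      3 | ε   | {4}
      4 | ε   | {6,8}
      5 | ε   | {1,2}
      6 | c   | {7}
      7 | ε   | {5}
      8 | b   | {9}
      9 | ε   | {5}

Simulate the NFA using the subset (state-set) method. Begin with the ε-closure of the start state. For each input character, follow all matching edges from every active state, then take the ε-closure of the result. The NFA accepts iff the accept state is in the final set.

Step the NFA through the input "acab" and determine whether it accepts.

S₀ = ε-closure({0}) = {0,1,2}
'a' @ 1: {3,4,6,8}
'c' @ 2: {1,2,5,7}  (accept∈set)
'a' @ 3: {3,4,6,8}
'b' @ 4: {1,2,5,9}  (accept∈set)
after full input: {1,2,5,9}  (accept=1 in)

Answer: ACCEPT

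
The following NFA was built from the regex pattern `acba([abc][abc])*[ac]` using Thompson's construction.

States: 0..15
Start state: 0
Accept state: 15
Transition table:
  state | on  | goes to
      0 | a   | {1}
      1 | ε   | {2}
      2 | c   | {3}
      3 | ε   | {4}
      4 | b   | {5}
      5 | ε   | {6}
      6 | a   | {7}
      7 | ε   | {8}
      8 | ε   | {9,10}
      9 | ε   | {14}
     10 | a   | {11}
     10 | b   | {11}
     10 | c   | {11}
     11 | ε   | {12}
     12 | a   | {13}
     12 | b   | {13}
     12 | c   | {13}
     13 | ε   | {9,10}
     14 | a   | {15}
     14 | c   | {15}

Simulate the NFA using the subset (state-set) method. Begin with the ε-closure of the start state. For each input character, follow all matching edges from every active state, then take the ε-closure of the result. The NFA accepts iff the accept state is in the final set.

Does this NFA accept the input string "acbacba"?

S₀ = ε-closure({0}) = {0}
'a' @ 1: {1,2}
'c' @ 2: {3,4}
'b' @ 3: {5,6}
'a' @ 4: {7,8,9,10,14}
'c' @ 5: {11,12,15}  [accepting]
'b' @ 6: {9,10,13,14}
'a' @ 7: {11,12,15}  [accepting]
after full input: {11,12,15}  (accept=15 in)

Answer: ACCEPT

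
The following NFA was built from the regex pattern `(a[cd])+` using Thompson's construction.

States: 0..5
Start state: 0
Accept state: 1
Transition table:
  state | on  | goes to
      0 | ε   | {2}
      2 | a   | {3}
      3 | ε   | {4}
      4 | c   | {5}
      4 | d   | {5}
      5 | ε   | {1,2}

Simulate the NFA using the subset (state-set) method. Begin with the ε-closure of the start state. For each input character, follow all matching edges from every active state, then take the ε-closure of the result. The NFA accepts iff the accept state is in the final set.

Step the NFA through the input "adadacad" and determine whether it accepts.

Answer: ACCEPT

Trace:
start: ε-closure({0}) = {0,2}
'a' @ 1: {3,4}
'd' @ 2: {1,2,5}  (accept∈set)
'a' @ 3: {3,4}
'd' @ 4: {1,2,5}  (accept∈set)
'a' @ 5: {3,4}
'c' @ 6: {1,2,5}  (accept∈set)
'a' @ 7: {3,4}
'd' @ 8: {1,2,5}  (accept∈set)
final: {1,2,5}; accept 1 in set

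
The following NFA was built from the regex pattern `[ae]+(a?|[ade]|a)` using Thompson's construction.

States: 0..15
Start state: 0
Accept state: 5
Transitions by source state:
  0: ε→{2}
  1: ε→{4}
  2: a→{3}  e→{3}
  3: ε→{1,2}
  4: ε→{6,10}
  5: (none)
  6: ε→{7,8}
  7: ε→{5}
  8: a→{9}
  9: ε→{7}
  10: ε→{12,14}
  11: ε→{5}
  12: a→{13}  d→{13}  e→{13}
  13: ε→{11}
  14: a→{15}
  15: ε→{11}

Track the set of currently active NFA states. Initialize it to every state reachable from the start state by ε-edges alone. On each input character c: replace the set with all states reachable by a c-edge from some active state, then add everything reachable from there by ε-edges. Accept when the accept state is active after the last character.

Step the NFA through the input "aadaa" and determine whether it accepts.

Answer: REJECT

Derivation:
initial (ε-close {0}): {0,2}
'a' @ 1: {1,2,3,4,5,6,7,8,10,12,14}  [accepting]
'a' @ 2: {1,2,3,4,5,6,7,8,9,10,11,12,13,14,15}  [accepting]
'd' @ 3: {5,11,13}  [accepting]
'a' @ 4: {}  — state set empty
rest 'a' ignored (set empty)
after full input: {}  (accept=5 not in)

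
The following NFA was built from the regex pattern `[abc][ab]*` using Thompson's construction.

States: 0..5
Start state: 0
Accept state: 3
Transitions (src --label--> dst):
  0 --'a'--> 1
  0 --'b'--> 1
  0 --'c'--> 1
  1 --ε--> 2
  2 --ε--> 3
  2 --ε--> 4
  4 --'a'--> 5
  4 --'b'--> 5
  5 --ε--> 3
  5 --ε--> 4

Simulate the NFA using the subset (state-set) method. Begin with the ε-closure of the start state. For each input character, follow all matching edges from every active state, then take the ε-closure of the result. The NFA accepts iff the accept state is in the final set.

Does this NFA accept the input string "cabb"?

S₀ = ε-closure({0}) = {0}
'c' @ 1: {1,2,3,4}  ✓accept
'a' @ 2: {3,4,5}  ✓accept
'b' @ 3: {3,4,5}  ✓accept
'b' @ 4: {3,4,5}  ✓accept
end set {3,4,5} — state 3 in

Answer: ACCEPT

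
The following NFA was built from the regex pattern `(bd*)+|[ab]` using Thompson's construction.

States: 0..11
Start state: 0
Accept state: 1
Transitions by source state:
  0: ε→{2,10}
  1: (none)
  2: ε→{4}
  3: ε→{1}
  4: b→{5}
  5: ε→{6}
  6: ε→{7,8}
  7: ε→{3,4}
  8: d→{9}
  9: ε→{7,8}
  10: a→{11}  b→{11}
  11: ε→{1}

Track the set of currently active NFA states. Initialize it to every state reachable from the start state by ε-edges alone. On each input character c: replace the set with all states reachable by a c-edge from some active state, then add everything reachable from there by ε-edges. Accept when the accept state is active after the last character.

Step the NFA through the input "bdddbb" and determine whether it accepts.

S₀ = ε-closure({0}) = {0,2,4,10}
'b' @ 1: {1,3,4,5,6,7,8,11}  (accept∈set)
'd' @ 2: {1,3,4,7,8,9}  (accept∈set)
'd' @ 3: {1,3,4,7,8,9}  (accept∈set)
'd' @ 4: {1,3,4,7,8,9}  (accept∈set)
'b' @ 5: {1,3,4,5,6,7,8}  (accept∈set)
'b' @ 6: {1,3,4,5,6,7,8}  (accept∈set)
after full input: {1,3,4,5,6,7,8}  (accept=1 in)

Answer: ACCEPT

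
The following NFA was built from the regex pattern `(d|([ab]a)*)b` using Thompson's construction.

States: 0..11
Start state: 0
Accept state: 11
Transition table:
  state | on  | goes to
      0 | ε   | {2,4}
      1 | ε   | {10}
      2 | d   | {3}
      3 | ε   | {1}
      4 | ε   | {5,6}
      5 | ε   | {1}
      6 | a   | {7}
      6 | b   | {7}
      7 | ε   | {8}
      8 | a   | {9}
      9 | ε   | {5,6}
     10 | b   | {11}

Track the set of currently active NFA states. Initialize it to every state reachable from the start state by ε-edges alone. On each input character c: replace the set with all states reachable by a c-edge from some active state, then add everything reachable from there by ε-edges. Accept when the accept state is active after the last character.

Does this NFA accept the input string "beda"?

Answer: REJECT

Derivation:
S₀ = ε-closure({0}) = {0,1,2,4,5,6,10}
'b' @ 1: {7,8,11}  ✓accept
'e' @ 2: {}  — state set empty
rest 'da' ignored (set empty)
end set {} — state 11 not in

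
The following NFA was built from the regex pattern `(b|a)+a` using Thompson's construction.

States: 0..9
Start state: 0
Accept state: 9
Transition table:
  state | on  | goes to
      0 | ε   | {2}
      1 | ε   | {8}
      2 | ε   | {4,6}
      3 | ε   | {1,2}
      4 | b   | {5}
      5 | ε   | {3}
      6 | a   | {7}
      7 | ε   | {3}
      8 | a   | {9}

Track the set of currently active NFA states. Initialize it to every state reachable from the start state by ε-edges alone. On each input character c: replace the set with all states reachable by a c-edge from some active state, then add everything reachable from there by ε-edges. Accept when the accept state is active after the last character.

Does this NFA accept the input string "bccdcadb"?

start: ε-closure({0}) = {0,2,4,6}
'b' @ 1: {1,2,3,4,5,6,8}
'c' @ 2: {}  — no active states
rest 'cdcadb' ignored (set empty)
after full input: {}  (accept=9 not in)

Answer: REJECT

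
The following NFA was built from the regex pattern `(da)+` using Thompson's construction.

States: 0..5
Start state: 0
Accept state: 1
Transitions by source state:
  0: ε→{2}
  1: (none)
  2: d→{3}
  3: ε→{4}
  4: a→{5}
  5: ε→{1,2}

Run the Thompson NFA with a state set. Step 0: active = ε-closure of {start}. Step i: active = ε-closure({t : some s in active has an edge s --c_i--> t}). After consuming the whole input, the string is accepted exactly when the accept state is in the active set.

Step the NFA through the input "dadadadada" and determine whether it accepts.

Answer: ACCEPT

Derivation:
S₀ = ε-closure({0}) = {0,2}
'd' @ 1: {3,4}
'a' @ 2: {1,2,5}  [accepting]
'd' @ 3: {3,4}
'a' @ 4: {1,2,5}  [accepting]
'd' @ 5: {3,4}
'a' @ 6: {1,2,5}  [accepting]
'd' @ 7: {3,4}
'a' @ 8: {1,2,5}  [accepting]
'd' @ 9: {3,4}
'a' @ 10: {1,2,5}  [accepting]
final: {1,2,5}; accept 1 in set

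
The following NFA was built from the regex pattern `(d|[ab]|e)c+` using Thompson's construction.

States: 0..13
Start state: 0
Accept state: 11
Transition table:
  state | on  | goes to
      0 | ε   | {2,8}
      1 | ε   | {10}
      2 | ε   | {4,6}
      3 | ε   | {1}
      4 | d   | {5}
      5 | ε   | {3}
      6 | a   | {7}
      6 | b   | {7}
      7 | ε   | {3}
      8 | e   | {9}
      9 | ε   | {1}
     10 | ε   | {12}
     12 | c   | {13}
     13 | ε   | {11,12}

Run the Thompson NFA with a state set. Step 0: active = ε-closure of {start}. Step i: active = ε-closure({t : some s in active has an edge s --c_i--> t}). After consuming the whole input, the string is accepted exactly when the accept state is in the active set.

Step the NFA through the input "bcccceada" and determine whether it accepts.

Answer: REJECT

Trace:
S₀ = ε-closure({0}) = {0,2,4,6,8}
'b' @ 1: {1,3,7,10,12}
'c' @ 2: {11,12,13}  [accepting]
'c' @ 3: {11,12,13}  [accepting]
'c' @ 4: {11,12,13}  [accepting]
'c' @ 5: {11,12,13}  [accepting]
'e' @ 6: {}  — state set empty
rest 'ada' ignored (set empty)
final: {}; accept 11 not in set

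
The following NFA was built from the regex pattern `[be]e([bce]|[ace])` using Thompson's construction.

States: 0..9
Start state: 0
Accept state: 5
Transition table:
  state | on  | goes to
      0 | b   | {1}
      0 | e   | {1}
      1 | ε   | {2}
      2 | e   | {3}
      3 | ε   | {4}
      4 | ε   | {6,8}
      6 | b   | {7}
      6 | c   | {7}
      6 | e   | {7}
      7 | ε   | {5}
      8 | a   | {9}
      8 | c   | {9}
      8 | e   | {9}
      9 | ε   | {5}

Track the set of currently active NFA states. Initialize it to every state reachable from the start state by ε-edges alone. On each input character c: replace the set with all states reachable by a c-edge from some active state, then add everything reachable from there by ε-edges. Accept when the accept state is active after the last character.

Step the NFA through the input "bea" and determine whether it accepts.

Answer: ACCEPT

Derivation:
start: ε-closure({0}) = {0}
'b' @ 1: {1,2}
'e' @ 2: {3,4,6,8}
'a' @ 3: {5,9}  [accepting]
end set {5,9} — state 5 in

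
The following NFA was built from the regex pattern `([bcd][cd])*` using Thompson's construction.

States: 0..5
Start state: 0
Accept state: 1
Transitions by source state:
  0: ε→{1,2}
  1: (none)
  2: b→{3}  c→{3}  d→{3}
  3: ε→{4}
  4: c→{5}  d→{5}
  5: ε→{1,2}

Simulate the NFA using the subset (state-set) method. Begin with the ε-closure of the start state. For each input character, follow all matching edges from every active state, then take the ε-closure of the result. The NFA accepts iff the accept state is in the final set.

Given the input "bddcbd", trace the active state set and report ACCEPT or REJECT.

Answer: ACCEPT

Steps:
start: ε-closure({0}) = {0,1,2}
'b' @ 1: {3,4}
'd' @ 2: {1,2,5}  ✓accept
'd' @ 3: {3,4}
'c' @ 4: {1,2,5}  ✓accept
'b' @ 5: {3,4}
'd' @ 6: {1,2,5}  ✓accept
final: {1,2,5}; accept 1 in set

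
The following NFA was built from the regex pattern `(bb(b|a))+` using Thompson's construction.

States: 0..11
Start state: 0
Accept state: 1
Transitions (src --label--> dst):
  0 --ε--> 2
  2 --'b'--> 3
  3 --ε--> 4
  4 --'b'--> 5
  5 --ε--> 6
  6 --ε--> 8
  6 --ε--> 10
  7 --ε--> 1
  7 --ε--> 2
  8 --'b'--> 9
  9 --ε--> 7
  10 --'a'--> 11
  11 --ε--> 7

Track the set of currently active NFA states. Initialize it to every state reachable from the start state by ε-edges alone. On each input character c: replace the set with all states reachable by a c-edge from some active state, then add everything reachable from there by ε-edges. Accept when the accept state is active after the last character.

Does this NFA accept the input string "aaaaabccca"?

Answer: REJECT

Derivation:
initial (ε-close {0}): {0,2}
'a' @ 1: {}  — dead — no transitions
rest 'aaaabccca' ignored (set empty)
after full input: {}  (accept=1 not in)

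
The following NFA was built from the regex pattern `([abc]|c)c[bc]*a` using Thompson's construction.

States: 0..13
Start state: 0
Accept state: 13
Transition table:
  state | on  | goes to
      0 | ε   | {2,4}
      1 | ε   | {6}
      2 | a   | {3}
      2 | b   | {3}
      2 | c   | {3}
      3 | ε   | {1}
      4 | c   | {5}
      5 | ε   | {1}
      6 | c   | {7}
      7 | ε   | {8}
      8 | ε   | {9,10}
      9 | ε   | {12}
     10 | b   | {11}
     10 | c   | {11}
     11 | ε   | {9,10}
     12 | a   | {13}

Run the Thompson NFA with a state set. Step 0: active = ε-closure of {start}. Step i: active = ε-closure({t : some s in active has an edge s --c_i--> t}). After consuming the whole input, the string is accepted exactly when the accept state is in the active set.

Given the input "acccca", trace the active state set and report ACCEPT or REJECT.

start: ε-closure({0}) = {0,2,4}
'a' @ 1: {1,3,6}
'c' @ 2: {7,8,9,10,12}
'c' @ 3: {9,10,11,12}
'c' @ 4: {9,10,11,12}
'c' @ 5: {9,10,11,12}
'a' @ 6: {13}  (accept∈set)
after full input: {13}  (accept=13 in)

Answer: ACCEPT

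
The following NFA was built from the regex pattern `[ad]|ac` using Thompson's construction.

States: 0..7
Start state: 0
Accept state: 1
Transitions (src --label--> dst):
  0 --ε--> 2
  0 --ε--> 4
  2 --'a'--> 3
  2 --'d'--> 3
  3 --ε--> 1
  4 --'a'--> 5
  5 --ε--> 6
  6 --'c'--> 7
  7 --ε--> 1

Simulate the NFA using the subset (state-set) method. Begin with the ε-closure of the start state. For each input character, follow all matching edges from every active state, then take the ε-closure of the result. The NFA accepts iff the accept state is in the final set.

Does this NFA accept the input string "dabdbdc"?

Answer: REJECT

Derivation:
initial (ε-close {0}): {0,2,4}
'd' @ 1: {1,3}  ✓accept
'a' @ 2: {}  — dead — no transitions
rest 'bdbdc' ignored (set empty)
after full input: {}  (accept=1 not in)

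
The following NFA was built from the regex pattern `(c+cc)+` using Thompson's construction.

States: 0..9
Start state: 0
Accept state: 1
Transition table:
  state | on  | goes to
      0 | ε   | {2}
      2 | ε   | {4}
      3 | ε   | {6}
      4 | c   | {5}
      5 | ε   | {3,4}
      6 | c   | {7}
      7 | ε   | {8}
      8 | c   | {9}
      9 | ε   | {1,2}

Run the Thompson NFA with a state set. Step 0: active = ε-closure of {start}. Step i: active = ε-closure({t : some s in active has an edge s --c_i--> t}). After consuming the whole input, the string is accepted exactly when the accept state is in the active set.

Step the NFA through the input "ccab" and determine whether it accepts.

start: ε-closure({0}) = {0,2,4}
'c' @ 1: {3,4,5,6}
'c' @ 2: {3,4,5,6,7,8}
'a' @ 3: {}  — state set empty
rest 'b' ignored (set empty)
end set {} — state 1 not in

Answer: REJECT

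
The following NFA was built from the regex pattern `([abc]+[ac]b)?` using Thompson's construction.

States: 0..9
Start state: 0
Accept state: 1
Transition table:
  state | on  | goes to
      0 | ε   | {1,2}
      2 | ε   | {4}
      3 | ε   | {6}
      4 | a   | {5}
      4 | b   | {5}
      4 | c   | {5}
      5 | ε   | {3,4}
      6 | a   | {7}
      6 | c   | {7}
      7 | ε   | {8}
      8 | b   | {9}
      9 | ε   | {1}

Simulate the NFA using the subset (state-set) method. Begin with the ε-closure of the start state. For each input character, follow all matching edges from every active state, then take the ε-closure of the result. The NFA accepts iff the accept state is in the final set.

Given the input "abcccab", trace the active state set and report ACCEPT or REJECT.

start: ε-closure({0}) = {0,1,2,4}
'a' @ 1: {3,4,5,6}
'b' @ 2: {3,4,5,6}
'c' @ 3: {3,4,5,6,7,8}
'c' @ 4: {3,4,5,6,7,8}
'c' @ 5: {3,4,5,6,7,8}
'a' @ 6: {3,4,5,6,7,8}
'b' @ 7: {1,3,4,5,6,9}  [accepting]
end set {1,3,4,5,6,9} — state 1 in

Answer: ACCEPT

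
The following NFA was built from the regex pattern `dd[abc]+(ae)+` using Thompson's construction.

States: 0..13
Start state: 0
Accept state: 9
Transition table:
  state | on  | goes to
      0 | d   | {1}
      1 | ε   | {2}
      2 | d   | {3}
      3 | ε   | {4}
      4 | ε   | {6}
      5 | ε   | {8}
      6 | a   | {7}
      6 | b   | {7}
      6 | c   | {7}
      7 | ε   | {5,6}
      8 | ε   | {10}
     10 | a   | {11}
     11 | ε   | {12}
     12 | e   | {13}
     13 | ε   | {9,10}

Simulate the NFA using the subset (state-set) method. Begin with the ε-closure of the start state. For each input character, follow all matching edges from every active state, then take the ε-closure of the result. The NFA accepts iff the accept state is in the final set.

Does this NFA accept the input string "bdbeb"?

initial (ε-close {0}): {0}
'b' @ 1: {}  — no active states
rest 'dbeb' ignored (set empty)
final: {}; accept 9 not in set

Answer: REJECT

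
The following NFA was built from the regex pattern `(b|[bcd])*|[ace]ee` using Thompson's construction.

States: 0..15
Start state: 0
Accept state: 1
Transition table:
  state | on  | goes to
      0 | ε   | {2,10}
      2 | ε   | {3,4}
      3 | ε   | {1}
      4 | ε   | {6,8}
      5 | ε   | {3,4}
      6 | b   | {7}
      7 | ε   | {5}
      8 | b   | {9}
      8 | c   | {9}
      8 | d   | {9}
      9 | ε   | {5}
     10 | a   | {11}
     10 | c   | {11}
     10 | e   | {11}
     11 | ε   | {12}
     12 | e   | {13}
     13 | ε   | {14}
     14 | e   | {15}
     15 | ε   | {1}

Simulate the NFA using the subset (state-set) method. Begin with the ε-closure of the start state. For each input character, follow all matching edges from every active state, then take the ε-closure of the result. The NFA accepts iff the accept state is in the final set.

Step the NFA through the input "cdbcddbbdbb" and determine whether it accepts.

start: ε-closure({0}) = {0,1,2,3,4,6,8,10}
'c' @ 1: {1,3,4,5,6,8,9,11,12}  (accept∈set)
'd' @ 2: {1,3,4,5,6,8,9}  (accept∈set)
'b' @ 3: {1,3,4,5,6,7,8,9}  (accept∈set)
'c' @ 4: {1,3,4,5,6,8,9}  (accept∈set)
'd' @ 5: {1,3,4,5,6,8,9}  (accept∈set)
'd' @ 6: {1,3,4,5,6,8,9}  (accept∈set)
'b' @ 7: {1,3,4,5,6,7,8,9}  (accept∈set)
'b' @ 8: {1,3,4,5,6,7,8,9}  (accept∈set)
'd' @ 9: {1,3,4,5,6,8,9}  (accept∈set)
'b' @ 10: {1,3,4,5,6,7,8,9}  (accept∈set)
'b' @ 11: {1,3,4,5,6,7,8,9}  (accept∈set)
final: {1,3,4,5,6,7,8,9}; accept 1 in set

Answer: ACCEPT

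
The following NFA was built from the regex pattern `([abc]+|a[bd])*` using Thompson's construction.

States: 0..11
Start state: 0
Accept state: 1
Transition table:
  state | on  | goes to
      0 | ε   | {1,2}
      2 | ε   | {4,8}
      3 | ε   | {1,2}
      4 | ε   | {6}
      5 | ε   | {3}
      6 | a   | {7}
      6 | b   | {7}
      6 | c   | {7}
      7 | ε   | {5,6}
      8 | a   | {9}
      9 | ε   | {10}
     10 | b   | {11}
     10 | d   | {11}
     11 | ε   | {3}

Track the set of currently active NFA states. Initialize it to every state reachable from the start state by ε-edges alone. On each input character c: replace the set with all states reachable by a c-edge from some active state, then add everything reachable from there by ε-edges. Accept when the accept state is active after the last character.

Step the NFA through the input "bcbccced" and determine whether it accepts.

S₀ = ε-closure({0}) = {0,1,2,4,6,8}
'b' @ 1: {1,2,3,4,5,6,7,8}  ✓accept
'c' @ 2: {1,2,3,4,5,6,7,8}  ✓accept
'b' @ 3: {1,2,3,4,5,6,7,8}  ✓accept
'c' @ 4: {1,2,3,4,5,6,7,8}  ✓accept
'c' @ 5: {1,2,3,4,5,6,7,8}  ✓accept
'c' @ 6: {1,2,3,4,5,6,7,8}  ✓accept
'e' @ 7: {}  — state set empty
rest 'd' ignored (set empty)
end set {} — state 1 not in

Answer: REJECT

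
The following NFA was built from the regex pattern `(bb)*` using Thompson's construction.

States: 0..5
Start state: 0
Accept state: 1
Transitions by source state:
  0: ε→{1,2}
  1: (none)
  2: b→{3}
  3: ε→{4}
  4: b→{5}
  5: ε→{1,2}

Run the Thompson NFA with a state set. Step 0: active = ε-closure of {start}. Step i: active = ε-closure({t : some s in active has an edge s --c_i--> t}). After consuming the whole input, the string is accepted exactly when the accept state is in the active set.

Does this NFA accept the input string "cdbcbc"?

Answer: REJECT

Derivation:
initial (ε-close {0}): {0,1,2}
'c' @ 1: {}  — state set empty
rest 'dbcbc' ignored (set empty)
after full input: {}  (accept=1 not in)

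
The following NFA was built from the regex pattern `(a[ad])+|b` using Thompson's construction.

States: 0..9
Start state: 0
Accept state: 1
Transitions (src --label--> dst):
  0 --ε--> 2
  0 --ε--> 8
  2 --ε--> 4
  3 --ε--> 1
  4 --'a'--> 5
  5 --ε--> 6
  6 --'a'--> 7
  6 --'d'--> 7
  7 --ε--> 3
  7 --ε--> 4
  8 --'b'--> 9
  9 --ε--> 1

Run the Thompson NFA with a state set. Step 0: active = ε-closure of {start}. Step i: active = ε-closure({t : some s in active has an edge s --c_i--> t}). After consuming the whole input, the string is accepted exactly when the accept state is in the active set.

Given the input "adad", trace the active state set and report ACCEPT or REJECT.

Answer: ACCEPT

Trace:
start: ε-closure({0}) = {0,2,4,8}
'a' @ 1: {5,6}
'd' @ 2: {1,3,4,7}  (accept∈set)
'a' @ 3: {5,6}
'd' @ 4: {1,3,4,7}  (accept∈set)
after full input: {1,3,4,7}  (accept=1 in)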